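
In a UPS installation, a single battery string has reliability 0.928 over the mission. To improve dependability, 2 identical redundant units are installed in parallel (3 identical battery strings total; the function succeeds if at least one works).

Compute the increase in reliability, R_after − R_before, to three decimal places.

0.072

R_before = 0.928
R_after = 1 − (1 − 0.928)^3 = 1.000
ΔR = 1.000 − 0.928 = 0.072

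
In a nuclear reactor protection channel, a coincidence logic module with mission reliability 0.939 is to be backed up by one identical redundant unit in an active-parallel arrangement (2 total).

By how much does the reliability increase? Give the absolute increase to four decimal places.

0.0573

R_before = 0.939
R_after = 1 − (1 − 0.939)^2 = 0.9963
ΔR = 0.9963 − 0.939 = 0.0573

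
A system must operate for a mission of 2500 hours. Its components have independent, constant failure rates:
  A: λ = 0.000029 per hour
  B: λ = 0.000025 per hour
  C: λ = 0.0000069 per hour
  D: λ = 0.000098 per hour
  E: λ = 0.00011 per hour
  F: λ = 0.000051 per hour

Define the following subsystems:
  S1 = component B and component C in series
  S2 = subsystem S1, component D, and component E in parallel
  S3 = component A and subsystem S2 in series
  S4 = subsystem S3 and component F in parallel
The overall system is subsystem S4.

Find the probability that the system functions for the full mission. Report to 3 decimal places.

0.991

R(A) = exp(−0.000029 × 2500) = 0.93007
R(B) = exp(−0.000025 × 2500) = 0.93941
R(C) = exp(−0.0000069 × 2500) = 0.98290
R(D) = exp(−0.000098 × 2500) = 0.78270
R(E) = exp(−0.00011 × 2500) = 0.75957
R(F) = exp(−0.000051 × 2500) = 0.88029
Series (B and C): 0.93941 × 0.98290 = 0.92335
Parallel ([0.92335], D, and E): 1 − (1 − 0.92335)(1 − 0.78270)(1 − 0.75957) = 0.99600
Series (A and [0.99600]): 0.93007 × 0.99600 = 0.92635
Parallel ([0.92635] and F): 1 − (1 − 0.92635)(1 − 0.88029) = 0.991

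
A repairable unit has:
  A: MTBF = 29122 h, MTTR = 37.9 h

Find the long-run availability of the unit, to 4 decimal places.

0.9987

A(A) = MTBF/(MTBF+MTTR) = 29122/(29122+37.9) = 0.9987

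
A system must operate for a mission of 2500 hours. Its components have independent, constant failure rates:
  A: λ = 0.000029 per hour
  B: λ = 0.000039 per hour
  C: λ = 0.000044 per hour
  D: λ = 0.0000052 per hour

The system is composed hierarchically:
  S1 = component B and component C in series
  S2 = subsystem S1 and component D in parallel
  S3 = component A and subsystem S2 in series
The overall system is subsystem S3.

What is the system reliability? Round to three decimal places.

R(A) = exp(−0.000029 × 2500) = 0.93007
R(B) = exp(−0.000039 × 2500) = 0.90710
R(C) = exp(−0.000044 × 2500) = 0.89583
R(D) = exp(−0.0000052 × 2500) = 0.98708
Series (B and C): 0.90710 × 0.89583 = 0.81261
Parallel ([0.81261] and D): 1 − (1 − 0.81261)(1 − 0.98708) = 0.99758
Series (A and [0.99758]): 0.93007 × 0.99758 = 0.928

0.928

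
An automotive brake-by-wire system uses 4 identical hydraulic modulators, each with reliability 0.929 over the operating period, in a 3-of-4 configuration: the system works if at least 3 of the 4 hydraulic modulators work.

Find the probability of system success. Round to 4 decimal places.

R = Σ_{i=3}^{4} C(4,i) p^i (1−p)^{4−i} with p = 0.929
C(4,3)·0.929^3·0.071^1 = 0.227701
C(4,4)·0.929^4·0.071^0 = 0.744840
Sum = 0.9725

0.9725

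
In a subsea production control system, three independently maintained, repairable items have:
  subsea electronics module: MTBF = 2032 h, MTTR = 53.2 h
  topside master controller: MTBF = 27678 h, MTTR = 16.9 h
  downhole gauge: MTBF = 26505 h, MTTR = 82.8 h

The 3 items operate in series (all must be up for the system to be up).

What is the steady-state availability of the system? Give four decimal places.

0.9709

A(subsea electronics module) = MTBF/(MTBF+MTTR) = 2032/(2032+53.2) = 0.974487
A(topside master controller) = MTBF/(MTBF+MTTR) = 27678/(27678+16.9) = 0.999390
A(downhole gauge) = MTBF/(MTBF+MTTR) = 26505/(26505+82.8) = 0.996886
Series availability: 0.974487 × 0.999390 × 0.996886 = 0.9709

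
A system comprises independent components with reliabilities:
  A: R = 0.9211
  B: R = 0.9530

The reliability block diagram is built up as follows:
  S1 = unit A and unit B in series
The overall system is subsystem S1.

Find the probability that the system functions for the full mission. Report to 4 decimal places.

Series (A and B): 0.921100 × 0.953000 = 0.8778

0.8778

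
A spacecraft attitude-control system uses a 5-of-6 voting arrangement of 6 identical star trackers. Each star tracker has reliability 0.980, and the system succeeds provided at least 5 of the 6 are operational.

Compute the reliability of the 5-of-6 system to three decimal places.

R = Σ_{i=5}^{6} C(6,i) p^i (1−p)^{6−i} with p = 0.980
C(6,5)·0.980^5·0.020^1 = 0.10847
C(6,6)·0.980^6·0.020^0 = 0.88584
Sum = 0.994

0.994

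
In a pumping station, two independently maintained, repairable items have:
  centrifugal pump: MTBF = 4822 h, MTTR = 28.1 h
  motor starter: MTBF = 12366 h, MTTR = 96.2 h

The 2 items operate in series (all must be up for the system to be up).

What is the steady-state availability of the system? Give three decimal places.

0.987

A(centrifugal pump) = MTBF/(MTBF+MTTR) = 4822/(4822+28.1) = 0.994206
A(motor starter) = MTBF/(MTBF+MTTR) = 12366/(12366+96.2) = 0.992281
Series availability: 0.994206 × 0.992281 = 0.987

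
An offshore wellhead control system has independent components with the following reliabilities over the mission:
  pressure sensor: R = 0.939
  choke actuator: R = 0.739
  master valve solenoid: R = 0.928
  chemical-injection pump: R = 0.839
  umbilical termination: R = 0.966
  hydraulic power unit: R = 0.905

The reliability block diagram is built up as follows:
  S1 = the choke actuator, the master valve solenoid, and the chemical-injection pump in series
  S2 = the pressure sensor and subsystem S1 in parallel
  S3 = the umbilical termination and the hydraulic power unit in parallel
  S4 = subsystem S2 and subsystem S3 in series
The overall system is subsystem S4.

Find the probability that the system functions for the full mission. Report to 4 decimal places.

Series (choke actuator, master valve solenoid, and chemical-injection pump): 0.739000 × 0.928000 × 0.839000 = 0.575379
Parallel (pressure sensor and [0.575379]): 1 − (1 − 0.939000)(1 − 0.575379) = 0.974098
Parallel (umbilical termination and hydraulic power unit): 1 − (1 − 0.966000)(1 − 0.905000) = 0.996770
Series ([0.974098] and [0.996770]): 0.974098 × 0.996770 = 0.9710

0.9710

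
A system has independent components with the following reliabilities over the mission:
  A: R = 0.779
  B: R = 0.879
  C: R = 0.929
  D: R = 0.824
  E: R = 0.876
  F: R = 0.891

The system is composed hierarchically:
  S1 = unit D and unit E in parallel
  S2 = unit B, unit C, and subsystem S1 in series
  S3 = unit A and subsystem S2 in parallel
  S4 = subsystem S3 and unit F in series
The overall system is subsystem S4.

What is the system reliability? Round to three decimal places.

0.851

Parallel (D and E): 1 − (1 − 0.82400)(1 − 0.87600) = 0.97818
Series (B, C, and [0.97818]): 0.87900 × 0.92900 × 0.97818 = 0.79877
Parallel (A and [0.79877]): 1 − (1 − 0.77900)(1 − 0.79877) = 0.95553
Series ([0.95553] and F): 0.95553 × 0.89100 = 0.851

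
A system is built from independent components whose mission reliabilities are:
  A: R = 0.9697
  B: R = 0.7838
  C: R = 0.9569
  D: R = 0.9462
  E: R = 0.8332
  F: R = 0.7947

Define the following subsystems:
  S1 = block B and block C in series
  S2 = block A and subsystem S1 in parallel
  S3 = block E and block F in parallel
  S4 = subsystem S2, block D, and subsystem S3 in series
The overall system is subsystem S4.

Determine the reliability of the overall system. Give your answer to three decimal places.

0.907

Series (B and C): 0.78380 × 0.95690 = 0.75002
Parallel (A and [0.75002]): 1 − (1 − 0.96970)(1 − 0.75002) = 0.99243
Parallel (E and F): 1 − (1 − 0.83320)(1 − 0.79470) = 0.96576
Series ([0.99243], D, and [0.96576]): 0.99243 × 0.94620 × 0.96576 = 0.907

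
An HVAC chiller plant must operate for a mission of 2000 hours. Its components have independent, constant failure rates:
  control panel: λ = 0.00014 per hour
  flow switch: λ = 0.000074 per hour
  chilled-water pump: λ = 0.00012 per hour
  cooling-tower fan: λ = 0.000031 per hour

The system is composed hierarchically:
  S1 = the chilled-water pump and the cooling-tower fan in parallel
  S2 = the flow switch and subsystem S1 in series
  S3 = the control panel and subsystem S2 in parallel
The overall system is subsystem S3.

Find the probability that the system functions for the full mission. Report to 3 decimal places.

R(control panel) = exp(−0.00014 × 2000) = 0.75578
R(flow switch) = exp(−0.000074 × 2000) = 0.86243
R(chilled-water pump) = exp(−0.00012 × 2000) = 0.78663
R(cooling-tower fan) = exp(−0.000031 × 2000) = 0.93988
Parallel (chilled-water pump and cooling-tower fan): 1 − (1 − 0.78663)(1 − 0.93988) = 0.98717
Series (flow switch and [0.98717]): 0.86243 × 0.98717 = 0.85137
Parallel (control panel and [0.85137]): 1 − (1 − 0.75578)(1 − 0.85137) = 0.964

0.964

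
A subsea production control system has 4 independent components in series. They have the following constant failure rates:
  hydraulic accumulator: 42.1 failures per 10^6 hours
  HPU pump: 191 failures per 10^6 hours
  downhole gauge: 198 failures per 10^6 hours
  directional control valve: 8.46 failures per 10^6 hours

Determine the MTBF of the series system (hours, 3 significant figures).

2280

Series of exponential components: λ_sys = Σ λ_i
λ_sys = 0.0000421 + 0.000191 + 0.000198 + 0.00000846 = 4.3956e-04 /h
MTBF = 1 / λ_sys = 2280 h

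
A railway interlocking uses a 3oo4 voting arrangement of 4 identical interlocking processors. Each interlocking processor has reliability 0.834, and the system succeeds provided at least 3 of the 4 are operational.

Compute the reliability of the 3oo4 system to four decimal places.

R = Σ_{i=3}^{4} C(4,i) p^i (1−p)^{4−i} with p = 0.834
C(4,3)·0.834^3·0.166^1 = 0.385182
C(4,4)·0.834^4·0.166^0 = 0.483798
Sum = 0.8690

0.8690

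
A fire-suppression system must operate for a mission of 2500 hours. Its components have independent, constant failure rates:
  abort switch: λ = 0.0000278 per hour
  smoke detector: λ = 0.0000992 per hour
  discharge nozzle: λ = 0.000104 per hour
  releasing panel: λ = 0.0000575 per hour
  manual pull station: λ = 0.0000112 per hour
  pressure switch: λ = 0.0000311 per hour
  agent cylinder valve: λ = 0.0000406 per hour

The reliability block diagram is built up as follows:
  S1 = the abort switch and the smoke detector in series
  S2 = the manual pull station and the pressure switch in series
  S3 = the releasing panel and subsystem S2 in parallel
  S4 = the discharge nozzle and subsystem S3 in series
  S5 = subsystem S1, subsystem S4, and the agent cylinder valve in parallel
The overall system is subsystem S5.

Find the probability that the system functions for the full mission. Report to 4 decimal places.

0.9937

R(abort switch) = exp(−0.0000278 × 2500) = 0.932860
R(smoke detector) = exp(−0.0000992 × 2500) = 0.780360
R(discharge nozzle) = exp(−0.000104 × 2500) = 0.771052
R(releasing panel) = exp(−0.0000575 × 2500) = 0.866104
R(manual pull station) = exp(−0.0000112 × 2500) = 0.972388
R(pressure switch) = exp(−0.0000311 × 2500) = 0.925196
R(agent cylinder valve) = exp(−0.0000406 × 2500) = 0.903481
Series (abort switch and smoke detector): 0.932860 × 0.780360 = 0.727967
Series (manual pull station and pressure switch): 0.972388 × 0.925196 = 0.899649
Parallel (releasing panel and [0.899649]): 1 − (1 − 0.866104)(1 − 0.899649) = 0.986563
Series (discharge nozzle and [0.986563]): 0.771052 × 0.986563 = 0.760691
Parallel ([0.727967], [0.760691], and agent cylinder valve): 1 − (1 − 0.727967)(1 − 0.760691)(1 − 0.903481) = 0.9937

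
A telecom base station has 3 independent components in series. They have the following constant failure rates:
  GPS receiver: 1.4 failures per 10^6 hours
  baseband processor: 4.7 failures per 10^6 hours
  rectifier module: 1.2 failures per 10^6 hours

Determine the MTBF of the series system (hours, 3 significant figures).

Series of exponential components: λ_sys = Σ λ_i
λ_sys = 0.0000014 + 0.0000047 + 0.0000012 = 7.3000e-06 /h
MTBF = 1 / λ_sys = 137000 h

137000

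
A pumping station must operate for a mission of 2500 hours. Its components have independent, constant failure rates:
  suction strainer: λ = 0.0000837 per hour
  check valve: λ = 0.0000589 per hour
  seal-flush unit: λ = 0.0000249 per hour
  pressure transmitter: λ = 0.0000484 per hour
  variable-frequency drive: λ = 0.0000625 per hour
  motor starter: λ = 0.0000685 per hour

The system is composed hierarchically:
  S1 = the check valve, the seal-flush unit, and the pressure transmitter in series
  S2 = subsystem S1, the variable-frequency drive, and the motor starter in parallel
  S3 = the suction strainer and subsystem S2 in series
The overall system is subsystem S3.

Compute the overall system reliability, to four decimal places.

0.8060

R(suction strainer) = exp(−0.0000837 × 2500) = 0.811192
R(check valve) = exp(−0.0000589 × 2500) = 0.863078
R(seal-flush unit) = exp(−0.0000249 × 2500) = 0.939648
R(pressure transmitter) = exp(−0.0000484 × 2500) = 0.886034
R(variable-frequency drive) = exp(−0.0000625 × 2500) = 0.855345
R(motor starter) = exp(−0.0000685 × 2500) = 0.842611
Series (check valve, seal-flush unit, and pressure transmitter): 0.863078 × 0.939648 × 0.886034 = 0.718564
Parallel ([0.718564], variable-frequency drive, and motor starter): 1 − (1 − 0.718564)(1 − 0.855345)(1 − 0.842611) = 0.993593
Series (suction strainer and [0.993593]): 0.811192 × 0.993593 = 0.8060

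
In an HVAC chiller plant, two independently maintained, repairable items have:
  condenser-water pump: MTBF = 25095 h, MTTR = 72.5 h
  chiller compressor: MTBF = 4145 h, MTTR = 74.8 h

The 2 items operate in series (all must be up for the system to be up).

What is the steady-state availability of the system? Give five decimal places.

A(condenser-water pump) = MTBF/(MTBF+MTTR) = 25095/(25095+72.5) = 0.997119
A(chiller compressor) = MTBF/(MTBF+MTTR) = 4145/(4145+74.8) = 0.982274
Series availability: 0.997119 × 0.982274 = 0.97944

0.97944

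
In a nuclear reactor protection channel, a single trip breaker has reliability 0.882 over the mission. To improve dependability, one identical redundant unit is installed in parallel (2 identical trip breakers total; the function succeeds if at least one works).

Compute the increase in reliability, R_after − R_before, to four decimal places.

R_before = 0.882
R_after = 1 − (1 − 0.882)^2 = 0.9861
ΔR = 0.9861 − 0.882 = 0.1041

0.1041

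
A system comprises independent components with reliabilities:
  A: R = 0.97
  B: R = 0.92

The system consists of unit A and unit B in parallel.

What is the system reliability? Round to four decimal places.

Parallel (A and B): 1 − (1 − 0.970000)(1 − 0.920000) = 0.9976

0.9976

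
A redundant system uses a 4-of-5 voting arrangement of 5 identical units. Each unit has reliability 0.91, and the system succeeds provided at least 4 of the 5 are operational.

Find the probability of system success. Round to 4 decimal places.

R = Σ_{i=4}^{5} C(5,i) p^i (1−p)^{5−i} with p = 0.91
C(5,4)·0.91^4·0.09^1 = 0.308587
C(5,5)·0.91^5·0.09^0 = 0.624032
Sum = 0.9326

0.9326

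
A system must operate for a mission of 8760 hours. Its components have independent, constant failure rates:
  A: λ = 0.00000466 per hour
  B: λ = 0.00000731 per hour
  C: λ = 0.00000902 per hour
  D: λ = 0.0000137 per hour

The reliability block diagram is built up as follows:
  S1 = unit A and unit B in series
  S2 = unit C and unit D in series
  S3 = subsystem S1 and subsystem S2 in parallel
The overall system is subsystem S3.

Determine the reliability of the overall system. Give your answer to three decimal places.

R(A) = exp(−0.00000466 × 8760) = 0.96000
R(B) = exp(−0.00000731 × 8760) = 0.93797
R(C) = exp(−0.00000902 × 8760) = 0.92403
R(D) = exp(−0.0000137 × 8760) = 0.88691
Series (A and B): 0.96000 × 0.93797 = 0.90045
Series (C and D): 0.92403 × 0.88691 = 0.81953
Parallel ([0.90045] and [0.81953]): 1 − (1 − 0.90045)(1 − 0.81953) = 0.982

0.982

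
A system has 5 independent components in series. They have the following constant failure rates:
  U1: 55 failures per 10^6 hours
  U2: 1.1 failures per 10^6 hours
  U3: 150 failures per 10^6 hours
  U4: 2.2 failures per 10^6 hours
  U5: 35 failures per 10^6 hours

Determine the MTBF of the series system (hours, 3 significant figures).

4110

Series of exponential components: λ_sys = Σ λ_i
λ_sys = 0.000055 + 0.0000011 + 0.00015 + 0.0000022 + 0.000035 = 2.4330e-04 /h
MTBF = 1 / λ_sys = 4110 h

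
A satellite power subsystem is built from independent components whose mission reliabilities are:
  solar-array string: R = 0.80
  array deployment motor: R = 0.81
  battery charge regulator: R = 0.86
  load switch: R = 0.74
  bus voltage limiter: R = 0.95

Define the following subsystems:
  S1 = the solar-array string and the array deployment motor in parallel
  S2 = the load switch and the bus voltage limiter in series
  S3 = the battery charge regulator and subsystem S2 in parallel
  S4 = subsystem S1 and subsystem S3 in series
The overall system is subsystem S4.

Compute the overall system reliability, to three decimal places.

0.922

Parallel (solar-array string and array deployment motor): 1 − (1 − 0.80000)(1 − 0.81000) = 0.96200
Series (load switch and bus voltage limiter): 0.74000 × 0.95000 = 0.70300
Parallel (battery charge regulator and [0.70300]): 1 − (1 − 0.86000)(1 − 0.70300) = 0.95842
Series ([0.96200] and [0.95842]): 0.96200 × 0.95842 = 0.922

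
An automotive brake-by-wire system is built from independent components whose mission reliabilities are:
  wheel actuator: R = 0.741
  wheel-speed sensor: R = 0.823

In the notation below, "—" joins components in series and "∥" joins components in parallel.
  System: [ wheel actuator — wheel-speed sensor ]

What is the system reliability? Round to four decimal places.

0.6098

Series (wheel actuator and wheel-speed sensor): 0.741000 × 0.823000 = 0.6098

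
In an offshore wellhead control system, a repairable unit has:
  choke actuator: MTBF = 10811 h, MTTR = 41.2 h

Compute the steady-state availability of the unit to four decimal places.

0.9962

A(choke actuator) = MTBF/(MTBF+MTTR) = 10811/(10811+41.2) = 0.9962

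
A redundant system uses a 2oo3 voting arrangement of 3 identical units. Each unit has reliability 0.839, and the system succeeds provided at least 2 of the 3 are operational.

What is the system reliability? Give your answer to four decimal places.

R = Σ_{i=2}^{3} C(3,i) p^i (1−p)^{3−i} with p = 0.839
C(3,2)·0.839^2·0.161^1 = 0.339994
C(3,3)·0.839^3·0.161^0 = 0.590590
Sum = 0.9306

0.9306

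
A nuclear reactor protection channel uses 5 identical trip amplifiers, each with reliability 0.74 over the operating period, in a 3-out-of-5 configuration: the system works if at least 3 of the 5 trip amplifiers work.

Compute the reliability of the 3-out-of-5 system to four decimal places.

R = Σ_{i=3}^{5} C(5,i) p^i (1−p)^{5−i} with p = 0.74
C(5,3)·0.74^3·0.26^2 = 0.273931
C(5,4)·0.74^4·0.26^1 = 0.389825
C(5,5)·0.74^5·0.26^0 = 0.221901
Sum = 0.8857

0.8857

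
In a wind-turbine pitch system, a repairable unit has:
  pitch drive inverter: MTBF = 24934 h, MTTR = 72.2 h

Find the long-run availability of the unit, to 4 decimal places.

A(pitch drive inverter) = MTBF/(MTBF+MTTR) = 24934/(24934+72.2) = 0.9971

0.9971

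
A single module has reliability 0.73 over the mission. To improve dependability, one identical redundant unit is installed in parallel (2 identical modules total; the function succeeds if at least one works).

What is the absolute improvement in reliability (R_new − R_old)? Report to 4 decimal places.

0.1971

R_before = 0.73
R_after = 1 − (1 − 0.73)^2 = 0.9271
ΔR = 0.9271 − 0.73 = 0.1971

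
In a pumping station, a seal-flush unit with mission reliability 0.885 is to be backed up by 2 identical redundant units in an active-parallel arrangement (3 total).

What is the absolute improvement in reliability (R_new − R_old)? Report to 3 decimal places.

0.113

R_before = 0.885
R_after = 1 − (1 − 0.885)^3 = 0.998
ΔR = 0.998 − 0.885 = 0.113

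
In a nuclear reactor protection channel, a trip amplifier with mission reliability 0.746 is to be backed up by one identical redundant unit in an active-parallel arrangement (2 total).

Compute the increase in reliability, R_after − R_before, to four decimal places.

0.1895

R_before = 0.746
R_after = 1 − (1 − 0.746)^2 = 0.9355
ΔR = 0.9355 − 0.746 = 0.1895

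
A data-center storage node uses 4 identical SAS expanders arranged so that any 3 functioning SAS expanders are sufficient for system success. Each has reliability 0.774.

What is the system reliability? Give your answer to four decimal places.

R = Σ_{i=3}^{4} C(4,i) p^i (1−p)^{4−i} with p = 0.774
C(4,3)·0.774^3·0.226^1 = 0.419171
C(4,4)·0.774^4·0.226^0 = 0.358892
Sum = 0.7781

0.7781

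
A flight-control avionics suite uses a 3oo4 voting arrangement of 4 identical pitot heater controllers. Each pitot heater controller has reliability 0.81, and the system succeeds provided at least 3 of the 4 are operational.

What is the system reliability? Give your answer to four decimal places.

R = Σ_{i=3}^{4} C(4,i) p^i (1−p)^{4−i} with p = 0.81
C(4,3)·0.81^3·0.19^1 = 0.403895
C(4,4)·0.81^4·0.19^0 = 0.430467
Sum = 0.8344

0.8344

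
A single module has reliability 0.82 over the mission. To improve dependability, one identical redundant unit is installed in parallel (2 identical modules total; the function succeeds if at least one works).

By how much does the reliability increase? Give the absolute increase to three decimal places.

R_before = 0.82
R_after = 1 − (1 − 0.82)^2 = 0.968
ΔR = 0.968 − 0.82 = 0.148

0.148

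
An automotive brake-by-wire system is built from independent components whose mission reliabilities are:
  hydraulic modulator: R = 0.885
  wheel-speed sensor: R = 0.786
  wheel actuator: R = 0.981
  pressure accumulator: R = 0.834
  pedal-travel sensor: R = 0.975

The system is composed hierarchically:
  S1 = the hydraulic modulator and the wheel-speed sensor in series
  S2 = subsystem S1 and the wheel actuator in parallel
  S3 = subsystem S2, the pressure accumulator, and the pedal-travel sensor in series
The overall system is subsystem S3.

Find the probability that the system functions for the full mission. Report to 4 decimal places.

0.8084

Series (hydraulic modulator and wheel-speed sensor): 0.885000 × 0.786000 = 0.695610
Parallel ([0.695610] and wheel actuator): 1 − (1 − 0.695610)(1 − 0.981000) = 0.994217
Series ([0.994217], pressure accumulator, and pedal-travel sensor): 0.994217 × 0.834000 × 0.975000 = 0.8084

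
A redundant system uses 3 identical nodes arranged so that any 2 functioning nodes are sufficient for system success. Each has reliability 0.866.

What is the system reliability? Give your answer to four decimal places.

0.9509

R = Σ_{i=2}^{3} C(3,i) p^i (1−p)^{3−i} with p = 0.866
C(3,2)·0.866^2·0.134^1 = 0.301482
C(3,3)·0.866^3·0.134^0 = 0.649462
Sum = 0.9509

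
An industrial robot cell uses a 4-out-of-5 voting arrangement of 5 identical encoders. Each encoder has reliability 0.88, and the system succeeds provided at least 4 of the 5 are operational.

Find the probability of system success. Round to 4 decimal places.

0.8875

R = Σ_{i=4}^{5} C(5,i) p^i (1−p)^{5−i} with p = 0.88
C(5,4)·0.88^4·0.12^1 = 0.359817
C(5,5)·0.88^5·0.12^0 = 0.527732
Sum = 0.8875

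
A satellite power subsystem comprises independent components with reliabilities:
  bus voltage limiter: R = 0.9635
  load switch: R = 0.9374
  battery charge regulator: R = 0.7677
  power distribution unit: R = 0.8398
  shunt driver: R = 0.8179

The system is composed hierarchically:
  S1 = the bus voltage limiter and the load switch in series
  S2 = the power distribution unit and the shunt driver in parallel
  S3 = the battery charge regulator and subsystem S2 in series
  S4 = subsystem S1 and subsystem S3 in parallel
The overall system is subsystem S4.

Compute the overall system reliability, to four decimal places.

Series (bus voltage limiter and load switch): 0.963500 × 0.937400 = 0.903185
Parallel (power distribution unit and shunt driver): 1 − (1 − 0.839800)(1 − 0.817900) = 0.970828
Series (battery charge regulator and [0.970828]): 0.767700 × 0.970828 = 0.745305
Parallel ([0.903185] and [0.745305]): 1 − (1 − 0.903185)(1 − 0.745305) = 0.9753

0.9753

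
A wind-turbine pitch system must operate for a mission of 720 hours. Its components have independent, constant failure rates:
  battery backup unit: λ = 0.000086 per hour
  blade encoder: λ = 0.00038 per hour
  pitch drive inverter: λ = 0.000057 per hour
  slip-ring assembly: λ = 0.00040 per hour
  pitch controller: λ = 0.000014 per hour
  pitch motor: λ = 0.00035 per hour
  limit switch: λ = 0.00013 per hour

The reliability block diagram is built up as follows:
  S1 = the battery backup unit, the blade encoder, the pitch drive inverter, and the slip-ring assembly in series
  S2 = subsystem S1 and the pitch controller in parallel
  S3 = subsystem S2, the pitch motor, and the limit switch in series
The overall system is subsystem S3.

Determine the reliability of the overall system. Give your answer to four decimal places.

R(battery backup unit) = exp(−0.000086 × 720) = 0.939958
R(blade encoder) = exp(−0.00038 × 720) = 0.760636
R(pitch drive inverter) = exp(−0.000057 × 720) = 0.959791
R(slip-ring assembly) = exp(−0.00040 × 720) = 0.749762
R(pitch controller) = exp(−0.000014 × 720) = 0.989971
R(pitch motor) = exp(−0.00035 × 720) = 0.777245
R(limit switch) = exp(−0.00013 × 720) = 0.910647
Series (battery backup unit, blade encoder, pitch drive inverter, and slip-ring assembly): 0.939958 × 0.760636 × 0.959791 × 0.749762 = 0.514500
Parallel ([0.514500] and pitch controller): 1 − (1 − 0.514500)(1 − 0.989971) = 0.995131
Series ([0.995131], pitch motor, and limit switch): 0.995131 × 0.777245 × 0.910647 = 0.7043

0.7043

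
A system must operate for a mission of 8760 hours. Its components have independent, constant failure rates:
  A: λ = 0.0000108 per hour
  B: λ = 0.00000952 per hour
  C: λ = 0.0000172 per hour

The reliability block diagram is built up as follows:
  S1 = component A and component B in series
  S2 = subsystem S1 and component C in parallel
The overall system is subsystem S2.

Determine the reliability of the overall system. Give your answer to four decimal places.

R(A) = exp(−0.0000108 × 8760) = 0.909729
R(B) = exp(−0.00000952 × 8760) = 0.919987
R(C) = exp(−0.0000172 × 8760) = 0.860130
Series (A and B): 0.909729 × 0.919987 = 0.836939
Parallel ([0.836939] and C): 1 − (1 − 0.836939)(1 − 0.860130) = 0.9772

0.9772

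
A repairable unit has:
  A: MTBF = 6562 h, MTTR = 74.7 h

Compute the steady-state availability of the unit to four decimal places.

0.9887

A(A) = MTBF/(MTBF+MTTR) = 6562/(6562+74.7) = 0.9887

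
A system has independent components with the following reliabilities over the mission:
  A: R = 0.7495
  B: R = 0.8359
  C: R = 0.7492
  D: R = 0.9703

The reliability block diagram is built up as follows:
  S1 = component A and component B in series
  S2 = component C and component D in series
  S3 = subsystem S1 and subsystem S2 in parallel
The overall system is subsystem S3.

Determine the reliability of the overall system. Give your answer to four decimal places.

0.8980

Series (A and B): 0.749500 × 0.835900 = 0.626507
Series (C and D): 0.749200 × 0.970300 = 0.726949
Parallel ([0.626507] and [0.726949]): 1 − (1 − 0.626507)(1 − 0.726949) = 0.8980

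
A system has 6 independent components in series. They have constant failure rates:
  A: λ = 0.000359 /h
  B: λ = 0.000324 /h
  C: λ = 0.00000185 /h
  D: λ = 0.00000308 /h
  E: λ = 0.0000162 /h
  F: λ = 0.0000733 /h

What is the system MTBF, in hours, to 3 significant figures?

Series of exponential components: λ_sys = Σ λ_i
λ_sys = 0.000359 + 0.000324 + 0.00000185 + 0.00000308 + 0.0000162 + 0.0000733 = 7.7743e-04 /h
MTBF = 1 / λ_sys = 1290 h

1290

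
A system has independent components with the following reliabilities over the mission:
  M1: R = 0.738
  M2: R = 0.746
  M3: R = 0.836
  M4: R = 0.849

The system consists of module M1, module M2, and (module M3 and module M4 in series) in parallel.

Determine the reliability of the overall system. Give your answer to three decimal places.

Series (M3 and M4): 0.83600 × 0.84900 = 0.70976
Parallel (M1, M2, and [0.70976]): 1 − (1 − 0.73800)(1 − 0.74600)(1 − 0.70976) = 0.981

0.981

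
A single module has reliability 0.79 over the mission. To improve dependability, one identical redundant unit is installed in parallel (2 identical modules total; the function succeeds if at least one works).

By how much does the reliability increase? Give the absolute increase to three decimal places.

0.166

R_before = 0.79
R_after = 1 − (1 − 0.79)^2 = 0.956
ΔR = 0.956 − 0.79 = 0.166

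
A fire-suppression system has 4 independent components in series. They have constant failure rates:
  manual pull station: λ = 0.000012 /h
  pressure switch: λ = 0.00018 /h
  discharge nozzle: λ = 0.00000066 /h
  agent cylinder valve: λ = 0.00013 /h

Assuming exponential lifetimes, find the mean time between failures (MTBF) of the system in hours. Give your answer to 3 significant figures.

3100

Series of exponential components: λ_sys = Σ λ_i
λ_sys = 0.000012 + 0.00018 + 0.00000066 + 0.00013 = 3.2266e-04 /h
MTBF = 1 / λ_sys = 3100 h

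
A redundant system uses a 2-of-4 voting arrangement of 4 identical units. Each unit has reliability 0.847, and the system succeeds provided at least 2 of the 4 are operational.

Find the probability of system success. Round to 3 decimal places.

0.987

R = Σ_{i=2}^{4} C(4,i) p^i (1−p)^{4−i} with p = 0.847
C(4,2)·0.847^2·0.153^2 = 0.10076
C(4,3)·0.847^3·0.153^1 = 0.37188
C(4,4)·0.847^4·0.153^0 = 0.51468
Sum = 0.987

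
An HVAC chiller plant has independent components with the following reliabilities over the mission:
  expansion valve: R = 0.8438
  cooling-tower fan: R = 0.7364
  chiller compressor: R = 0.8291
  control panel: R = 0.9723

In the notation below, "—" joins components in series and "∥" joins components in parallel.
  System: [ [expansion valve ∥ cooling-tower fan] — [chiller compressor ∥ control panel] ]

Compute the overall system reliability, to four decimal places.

Parallel (expansion valve and cooling-tower fan): 1 − (1 − 0.843800)(1 − 0.736400) = 0.958826
Parallel (chiller compressor and control panel): 1 − (1 − 0.829100)(1 − 0.972300) = 0.995266
Series ([0.958826] and [0.995266]): 0.958826 × 0.995266 = 0.9543

0.9543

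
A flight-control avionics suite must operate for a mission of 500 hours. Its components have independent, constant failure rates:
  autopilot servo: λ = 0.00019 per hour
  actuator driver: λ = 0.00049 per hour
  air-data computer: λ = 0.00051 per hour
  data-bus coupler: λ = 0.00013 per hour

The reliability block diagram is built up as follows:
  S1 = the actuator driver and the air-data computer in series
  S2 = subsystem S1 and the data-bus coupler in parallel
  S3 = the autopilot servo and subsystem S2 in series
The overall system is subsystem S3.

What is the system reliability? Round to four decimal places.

R(autopilot servo) = exp(−0.00019 × 500) = 0.909373
R(actuator driver) = exp(−0.00049 × 500) = 0.782705
R(air-data computer) = exp(−0.00051 × 500) = 0.774916
R(data-bus coupler) = exp(−0.00013 × 500) = 0.937067
Series (actuator driver and air-data computer): 0.782705 × 0.774916 = 0.606531
Parallel ([0.606531] and data-bus coupler): 1 − (1 − 0.606531)(1 − 0.937067) = 0.975238
Series (autopilot servo and [0.975238]): 0.909373 × 0.975238 = 0.8869

0.8869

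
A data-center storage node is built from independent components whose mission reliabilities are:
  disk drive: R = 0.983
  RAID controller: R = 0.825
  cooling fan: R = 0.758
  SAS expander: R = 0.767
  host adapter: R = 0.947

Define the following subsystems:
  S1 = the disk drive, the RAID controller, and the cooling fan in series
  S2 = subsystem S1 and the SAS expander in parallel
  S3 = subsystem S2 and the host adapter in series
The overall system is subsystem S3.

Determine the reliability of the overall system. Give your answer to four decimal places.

Series (disk drive, RAID controller, and cooling fan): 0.983000 × 0.825000 × 0.758000 = 0.614719
Parallel ([0.614719] and SAS expander): 1 − (1 − 0.614719)(1 − 0.767000) = 0.910230
Series ([0.910230] and host adapter): 0.910230 × 0.947000 = 0.8620

0.8620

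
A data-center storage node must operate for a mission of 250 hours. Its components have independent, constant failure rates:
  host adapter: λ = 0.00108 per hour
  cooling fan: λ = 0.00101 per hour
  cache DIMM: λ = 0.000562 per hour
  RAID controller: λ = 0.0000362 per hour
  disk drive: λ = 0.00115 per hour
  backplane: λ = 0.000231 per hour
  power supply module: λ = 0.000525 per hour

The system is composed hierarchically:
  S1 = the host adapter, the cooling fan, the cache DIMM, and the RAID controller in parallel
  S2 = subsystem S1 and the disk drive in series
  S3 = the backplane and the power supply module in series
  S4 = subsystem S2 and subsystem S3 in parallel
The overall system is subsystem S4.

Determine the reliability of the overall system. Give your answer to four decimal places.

0.9570

R(host adapter) = exp(−0.00108 × 250) = 0.763379
R(cooling fan) = exp(−0.00101 × 250) = 0.776856
R(cache DIMM) = exp(−0.000562 × 250) = 0.868924
R(RAID controller) = exp(−0.0000362 × 250) = 0.990991
R(disk drive) = exp(−0.00115 × 250) = 0.750137
R(backplane) = exp(−0.000231 × 250) = 0.943886
R(power supply module) = exp(−0.000525 × 250) = 0.876998
Parallel (host adapter, cooling fan, cache DIMM, and RAID controller): 1 − (1 − 0.763379)(1 − 0.776856)(1 − 0.868924)(1 − 0.990991) = 0.999938
Series ([0.999938] and disk drive): 0.999938 × 0.750137 = 0.750090
Series (backplane and power supply module): 0.943886 × 0.876998 = 0.827786
Parallel ([0.750090] and [0.827786]): 1 − (1 − 0.750090)(1 − 0.827786) = 0.9570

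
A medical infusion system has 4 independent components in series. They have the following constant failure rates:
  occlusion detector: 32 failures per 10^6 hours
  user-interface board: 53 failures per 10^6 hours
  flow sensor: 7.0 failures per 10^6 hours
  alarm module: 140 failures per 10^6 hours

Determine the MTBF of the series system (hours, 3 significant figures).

Series of exponential components: λ_sys = Σ λ_i
λ_sys = 0.000032 + 0.000053 + 0.0000070 + 0.00014 = 2.3200e-04 /h
MTBF = 1 / λ_sys = 4310 h

4310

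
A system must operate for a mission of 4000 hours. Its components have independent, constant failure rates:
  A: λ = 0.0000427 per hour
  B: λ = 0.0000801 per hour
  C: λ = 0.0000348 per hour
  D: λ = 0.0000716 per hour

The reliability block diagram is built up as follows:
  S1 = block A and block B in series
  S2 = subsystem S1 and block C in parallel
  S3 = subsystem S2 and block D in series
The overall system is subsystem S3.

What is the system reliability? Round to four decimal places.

R(A) = exp(−0.0000427 × 4000) = 0.842990
R(B) = exp(−0.0000801 × 4000) = 0.725859
R(C) = exp(−0.0000348 × 4000) = 0.870054
R(D) = exp(−0.0000716 × 4000) = 0.750962
Series (A and B): 0.842990 × 0.725859 = 0.611892
Parallel ([0.611892] and C): 1 − (1 − 0.611892)(1 − 0.870054) = 0.949567
Series ([0.949567] and D): 0.949567 × 0.750962 = 0.7131

0.7131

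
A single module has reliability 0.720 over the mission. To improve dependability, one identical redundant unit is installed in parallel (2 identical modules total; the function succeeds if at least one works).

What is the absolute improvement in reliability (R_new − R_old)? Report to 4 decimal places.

0.2016

R_before = 0.720
R_after = 1 − (1 − 0.720)^2 = 0.9216
ΔR = 0.9216 − 0.720 = 0.2016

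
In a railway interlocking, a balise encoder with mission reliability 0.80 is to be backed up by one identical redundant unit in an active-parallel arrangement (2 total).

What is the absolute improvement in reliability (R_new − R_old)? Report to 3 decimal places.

R_before = 0.80
R_after = 1 − (1 − 0.80)^2 = 0.960
ΔR = 0.960 − 0.80 = 0.160

0.160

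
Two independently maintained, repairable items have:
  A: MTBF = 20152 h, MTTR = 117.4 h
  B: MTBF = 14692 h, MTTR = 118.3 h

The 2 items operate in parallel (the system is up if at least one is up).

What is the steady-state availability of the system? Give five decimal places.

A(A) = MTBF/(MTBF+MTTR) = 20152/(20152+117.4) = 0.994208
A(B) = MTBF/(MTBF+MTTR) = 14692/(14692+118.3) = 0.992012
Parallel availability: 1 − (1 − 0.994208)(1 − 0.992012) = 0.99995

0.99995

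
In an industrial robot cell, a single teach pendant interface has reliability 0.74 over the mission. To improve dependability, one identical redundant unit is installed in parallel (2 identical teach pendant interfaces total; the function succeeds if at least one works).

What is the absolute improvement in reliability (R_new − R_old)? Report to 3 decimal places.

0.192

R_before = 0.74
R_after = 1 − (1 − 0.74)^2 = 0.932
ΔR = 0.932 − 0.74 = 0.192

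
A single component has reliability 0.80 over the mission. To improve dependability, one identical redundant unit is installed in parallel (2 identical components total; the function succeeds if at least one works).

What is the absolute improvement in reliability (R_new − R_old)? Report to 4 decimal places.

0.1600

R_before = 0.80
R_after = 1 − (1 − 0.80)^2 = 0.9600
ΔR = 0.9600 − 0.80 = 0.1600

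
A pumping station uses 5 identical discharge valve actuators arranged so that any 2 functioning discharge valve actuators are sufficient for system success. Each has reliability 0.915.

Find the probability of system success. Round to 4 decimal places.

0.9998

R = Σ_{i=2}^{5} C(5,i) p^i (1−p)^{5−i} with p = 0.915
C(5,2)·0.915^2·0.085^3 = 0.005142
C(5,3)·0.915^3·0.085^2 = 0.055348
C(5,4)·0.915^4·0.085^1 = 0.297902
C(5,5)·0.915^5·0.085^0 = 0.641365
Sum = 0.9998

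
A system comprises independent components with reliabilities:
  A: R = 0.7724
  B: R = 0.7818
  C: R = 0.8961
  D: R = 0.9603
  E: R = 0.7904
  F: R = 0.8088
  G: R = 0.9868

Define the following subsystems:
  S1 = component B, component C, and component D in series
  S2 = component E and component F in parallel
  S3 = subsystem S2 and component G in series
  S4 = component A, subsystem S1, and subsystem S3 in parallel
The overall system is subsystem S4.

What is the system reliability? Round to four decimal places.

0.9961

Series (B, C, and D): 0.781800 × 0.896100 × 0.960300 = 0.672758
Parallel (E and F): 1 − (1 − 0.790400)(1 − 0.808800) = 0.959924
Series ([0.959924] and G): 0.959924 × 0.986800 = 0.947253
Parallel (A, [0.672758], and [0.947253]): 1 − (1 − 0.772400)(1 − 0.672758)(1 − 0.947253) = 0.9961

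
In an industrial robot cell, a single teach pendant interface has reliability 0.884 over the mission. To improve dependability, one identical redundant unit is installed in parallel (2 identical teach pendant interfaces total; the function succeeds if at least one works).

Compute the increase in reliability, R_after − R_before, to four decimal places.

R_before = 0.884
R_after = 1 − (1 − 0.884)^2 = 0.9865
ΔR = 0.9865 − 0.884 = 0.1025

0.1025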